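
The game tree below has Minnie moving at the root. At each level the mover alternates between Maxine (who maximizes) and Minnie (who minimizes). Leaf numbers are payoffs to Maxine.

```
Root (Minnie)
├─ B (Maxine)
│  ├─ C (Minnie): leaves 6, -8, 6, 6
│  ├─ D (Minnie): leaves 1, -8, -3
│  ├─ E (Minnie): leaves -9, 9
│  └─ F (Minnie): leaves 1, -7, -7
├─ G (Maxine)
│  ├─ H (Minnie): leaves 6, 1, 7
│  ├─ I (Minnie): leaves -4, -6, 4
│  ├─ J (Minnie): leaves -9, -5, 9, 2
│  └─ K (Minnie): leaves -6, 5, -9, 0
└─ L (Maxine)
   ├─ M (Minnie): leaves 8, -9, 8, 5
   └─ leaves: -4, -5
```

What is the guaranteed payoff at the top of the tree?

C (Minnie): min(6, -8, 6, 6) = -8
D (Minnie): min(1, -8, -3) = -8
E (Minnie): min(-9, 9) = -9
F (Minnie): min(1, -7, -7) = -7
B (Maxine): max(-8, -8, -9, -7) = -7
H (Minnie): min(6, 1, 7) = 1
I (Minnie): min(-4, -6, 4) = -6
J (Minnie): min(-9, -5, 9, 2) = -9
K (Minnie): min(-6, 5, -9, 0) = -9
G (Maxine): max(1, -6, -9, -9) = 1
M (Minnie): min(8, -9, 8, 5) = -9
L (Maxine): max(-9, -4, -5) = -4
Root (Minnie): min(-7, 1, -4) = -7

-7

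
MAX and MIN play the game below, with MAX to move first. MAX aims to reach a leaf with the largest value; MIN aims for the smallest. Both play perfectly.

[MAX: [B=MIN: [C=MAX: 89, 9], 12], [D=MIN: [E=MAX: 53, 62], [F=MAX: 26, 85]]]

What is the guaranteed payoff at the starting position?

C (MAX): max(89, 9) = 89
B (MIN): min(89, 12) = 12
E (MAX): max(53, 62) = 62
F (MAX): max(26, 85) = 85
D (MIN): min(62, 85) = 62
Root (MAX): max(12, 62) = 62

62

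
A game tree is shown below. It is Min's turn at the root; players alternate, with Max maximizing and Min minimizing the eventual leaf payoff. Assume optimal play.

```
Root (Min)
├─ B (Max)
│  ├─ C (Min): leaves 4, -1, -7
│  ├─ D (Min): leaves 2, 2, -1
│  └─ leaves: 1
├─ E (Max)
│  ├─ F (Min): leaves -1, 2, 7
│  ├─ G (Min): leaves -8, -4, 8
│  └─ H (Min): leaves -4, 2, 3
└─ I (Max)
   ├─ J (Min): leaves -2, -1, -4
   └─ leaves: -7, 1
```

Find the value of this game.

-1

C (Min): min(4, -1, -7) = -7
D (Min): min(2, 2, -1) = -1
B (Max): max(-7, -1, 1) = 1
F (Min): min(-1, 2, 7) = -1
G (Min): min(-8, -4, 8) = -8
H (Min): min(-4, 2, 3) = -4
E (Max): max(-1, -8, -4) = -1
J (Min): min(-2, -1, -4) = -4
I (Max): max(-4, -7, 1) = 1
Root (Min): min(1, -1, 1) = -1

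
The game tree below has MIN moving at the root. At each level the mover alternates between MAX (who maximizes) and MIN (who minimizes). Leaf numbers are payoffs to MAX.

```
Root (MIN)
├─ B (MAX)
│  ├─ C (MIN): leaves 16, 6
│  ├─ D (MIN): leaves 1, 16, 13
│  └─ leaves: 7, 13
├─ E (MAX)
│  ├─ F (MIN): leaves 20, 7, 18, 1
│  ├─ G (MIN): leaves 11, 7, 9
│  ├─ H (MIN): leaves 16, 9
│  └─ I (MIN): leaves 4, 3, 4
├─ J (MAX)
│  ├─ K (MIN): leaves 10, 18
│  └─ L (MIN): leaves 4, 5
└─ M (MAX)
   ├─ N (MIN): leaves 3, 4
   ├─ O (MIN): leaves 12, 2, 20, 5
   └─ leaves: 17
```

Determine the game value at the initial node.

9

C (MIN): min(16, 6) = 6
D (MIN): min(1, 16, 13) = 1
B (MAX): max(6, 1, 7, 13) = 13
F (MIN): min(20, 7, 18, 1) = 1
G (MIN): min(11, 7, 9) = 7
H (MIN): min(16, 9) = 9
I (MIN): min(4, 3, 4) = 3
E (MAX): max(1, 7, 9, 3) = 9
K (MIN): min(10, 18) = 10
L (MIN): min(4, 5) = 4
J (MAX): max(10, 4) = 10
N (MIN): min(3, 4) = 3
O (MIN): min(12, 2, 20, 5) = 2
M (MAX): max(3, 2, 17) = 17
Root (MIN): min(13, 9, 10, 17) = 9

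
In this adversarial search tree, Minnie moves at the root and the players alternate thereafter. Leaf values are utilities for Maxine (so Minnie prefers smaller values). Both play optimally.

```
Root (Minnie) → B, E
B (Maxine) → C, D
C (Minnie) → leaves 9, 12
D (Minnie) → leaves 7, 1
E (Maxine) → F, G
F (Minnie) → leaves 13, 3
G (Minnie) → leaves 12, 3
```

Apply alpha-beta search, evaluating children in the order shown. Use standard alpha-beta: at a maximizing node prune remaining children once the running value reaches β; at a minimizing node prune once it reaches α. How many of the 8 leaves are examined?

C [α=-∞,β=+∞]: v=9
D [α=9,β=+∞]: v=7 after child 1 ≤ α → α-cutoff, skip 1
B [α=-∞,β=+∞]: v=9
F [α=-∞,β=9]: v=3
G [α=3,β=9]: v=3
E [α=-∞,β=9]: v=3
Root [α=-∞,β=+∞]: v=3
Leaves evaluated: 7 of 8.

7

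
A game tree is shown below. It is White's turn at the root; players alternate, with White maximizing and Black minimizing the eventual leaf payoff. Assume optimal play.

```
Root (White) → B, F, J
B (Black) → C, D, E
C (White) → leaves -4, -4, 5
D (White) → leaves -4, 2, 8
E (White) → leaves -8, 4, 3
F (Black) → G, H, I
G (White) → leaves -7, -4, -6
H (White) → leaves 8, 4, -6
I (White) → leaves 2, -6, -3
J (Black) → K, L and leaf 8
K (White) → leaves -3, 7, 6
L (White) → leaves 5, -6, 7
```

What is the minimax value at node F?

-4

G: max(-7, -4, -6) = -4
H: max(8, 4, -6) = 8
I: max(2, -6, -3) = 2
F: min(-4, 8, 2) = -4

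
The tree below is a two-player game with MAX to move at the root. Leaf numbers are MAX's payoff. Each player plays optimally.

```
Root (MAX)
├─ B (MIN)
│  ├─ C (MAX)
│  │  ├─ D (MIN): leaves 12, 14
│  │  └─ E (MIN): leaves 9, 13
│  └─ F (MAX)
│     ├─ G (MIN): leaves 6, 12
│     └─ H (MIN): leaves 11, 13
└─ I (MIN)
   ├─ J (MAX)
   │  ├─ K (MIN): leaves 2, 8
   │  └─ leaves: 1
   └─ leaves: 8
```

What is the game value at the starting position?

11

D (MIN): min(12, 14) = 12
E (MIN): min(9, 13) = 9
C (MAX): max(12, 9) = 12
G (MIN): min(6, 12) = 6
H (MIN): min(11, 13) = 11
F (MAX): max(6, 11) = 11
B (MIN): min(12, 11) = 11
K (MIN): min(2, 8) = 2
J (MAX): max(2, 1) = 2
I (MIN): min(2, 8) = 2
Root (MAX): max(11, 2) = 11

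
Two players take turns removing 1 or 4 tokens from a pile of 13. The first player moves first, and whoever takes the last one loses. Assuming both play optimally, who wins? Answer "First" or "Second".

Second

Positions where the player to move wins (W) vs loses (L):
i:   0  1  2  3  4  5  6  7  8  9 10 11 12 13
     W  L  W  L  W  W  L  W  L  W  W  L  W  L
Position 13 is L, so the second player wins.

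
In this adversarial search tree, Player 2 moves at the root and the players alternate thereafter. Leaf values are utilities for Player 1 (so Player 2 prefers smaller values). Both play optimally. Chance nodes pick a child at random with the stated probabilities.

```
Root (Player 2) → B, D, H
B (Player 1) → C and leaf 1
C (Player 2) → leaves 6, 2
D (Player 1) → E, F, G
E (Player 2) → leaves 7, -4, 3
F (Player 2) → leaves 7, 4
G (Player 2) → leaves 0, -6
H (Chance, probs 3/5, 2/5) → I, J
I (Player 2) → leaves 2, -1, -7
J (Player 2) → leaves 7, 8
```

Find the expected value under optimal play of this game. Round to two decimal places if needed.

-1.4

C (Player 2): min(6, 2) = 2
B (Player 1): max(2, 1) = 2
E (Player 2): min(7, -4, 3) = -4
F (Player 2): min(7, 4) = 4
G (Player 2): min(0, -6) = -6
D (Player 1): max(-4, 4, -6) = 4
I (Player 2): min(2, -1, -7) = -7
J (Player 2): min(7, 8) = 7
H (Chance): 3/5·-7 + 2/5·7 = -1.4
Root (Player 2): min(2, 4, -1.4) = -1.4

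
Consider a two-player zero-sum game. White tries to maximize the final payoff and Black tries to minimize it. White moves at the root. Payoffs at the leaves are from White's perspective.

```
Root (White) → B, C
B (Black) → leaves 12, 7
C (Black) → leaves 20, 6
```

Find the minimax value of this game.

7

B (Black): min(12, 7) = 7
C (Black): min(20, 6) = 6
Root (White): max(7, 6) = 7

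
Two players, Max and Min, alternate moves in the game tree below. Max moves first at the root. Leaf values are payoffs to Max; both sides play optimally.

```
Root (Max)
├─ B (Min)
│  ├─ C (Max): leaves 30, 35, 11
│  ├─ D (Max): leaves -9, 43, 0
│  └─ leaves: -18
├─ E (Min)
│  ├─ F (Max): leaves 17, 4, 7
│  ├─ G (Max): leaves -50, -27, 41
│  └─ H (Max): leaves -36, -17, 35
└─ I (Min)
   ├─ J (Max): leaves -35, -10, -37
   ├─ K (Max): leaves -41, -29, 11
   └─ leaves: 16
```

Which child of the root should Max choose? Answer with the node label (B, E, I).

E

C (Max): max(30, 35, 11) = 35
D (Max): max(-9, 43, 0) = 43
B (Min): min(35, 43, -18) = -18
F (Max): max(17, 4, 7) = 17
G (Max): max(-50, -27, 41) = 41
H (Max): max(-36, -17, 35) = 35
E (Min): min(17, 41, 35) = 17
J (Max): max(-35, -10, -37) = -10
K (Max): max(-41, -29, 11) = 11
I (Min): min(-10, 11, 16) = -10
Root (Max): max(-18, 17, -10) = 17
Max picks the child with the highest value: E (value 17).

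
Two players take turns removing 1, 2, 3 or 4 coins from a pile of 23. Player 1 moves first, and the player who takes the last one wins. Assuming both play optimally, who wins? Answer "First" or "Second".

Positions where the player to move wins (W) vs loses (L):
i:   0  1  2  3  4  5  6  7  8  9 10 11 12 13 14 15 16 17 18 19 20 21 22 23
     L  W  W  W  W  L  W  W  W  W  L  W  W  W  W  L  W  W  W  W  L  W  W  W
Position 23 is W, so the first player wins.

First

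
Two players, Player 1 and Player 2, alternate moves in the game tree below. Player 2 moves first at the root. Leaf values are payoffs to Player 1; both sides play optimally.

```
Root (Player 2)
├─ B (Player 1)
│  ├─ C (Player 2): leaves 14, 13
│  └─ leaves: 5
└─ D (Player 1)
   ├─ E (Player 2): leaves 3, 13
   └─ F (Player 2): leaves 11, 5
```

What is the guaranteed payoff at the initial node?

C (Player 2): min(14, 13) = 13
B (Player 1): max(13, 5) = 13
E (Player 2): min(3, 13) = 3
F (Player 2): min(11, 5) = 5
D (Player 1): max(3, 5) = 5
Root (Player 2): min(13, 5) = 5

5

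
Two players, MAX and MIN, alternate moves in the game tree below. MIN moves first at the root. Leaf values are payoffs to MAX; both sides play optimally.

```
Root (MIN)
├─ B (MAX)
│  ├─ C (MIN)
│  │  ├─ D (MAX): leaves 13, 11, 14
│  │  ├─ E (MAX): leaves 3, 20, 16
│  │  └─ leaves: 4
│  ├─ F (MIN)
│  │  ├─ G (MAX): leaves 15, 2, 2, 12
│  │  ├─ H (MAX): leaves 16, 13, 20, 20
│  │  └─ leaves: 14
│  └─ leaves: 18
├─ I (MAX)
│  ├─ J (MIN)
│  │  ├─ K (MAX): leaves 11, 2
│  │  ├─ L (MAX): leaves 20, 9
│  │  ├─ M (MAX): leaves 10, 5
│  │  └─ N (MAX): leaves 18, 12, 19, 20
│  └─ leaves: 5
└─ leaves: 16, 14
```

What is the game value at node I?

K: max(11, 2) = 11
L: max(20, 9) = 20
M: max(10, 5) = 10
N: max(18, 12, 19, 20) = 20
J: min(11, 20, 10, 20) = 10
I: max(10, 5) = 10

10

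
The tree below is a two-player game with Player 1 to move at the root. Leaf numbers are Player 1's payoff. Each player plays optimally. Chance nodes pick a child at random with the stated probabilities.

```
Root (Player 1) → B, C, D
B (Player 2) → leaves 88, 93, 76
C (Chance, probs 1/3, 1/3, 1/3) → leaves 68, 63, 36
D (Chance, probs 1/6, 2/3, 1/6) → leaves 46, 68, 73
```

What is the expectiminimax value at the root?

76

B (Player 2): min(88, 93, 76) = 76
C (Chance): 1/3·68 + 1/3·63 + 1/3·36 = 55.67
D (Chance): 1/6·46 + 2/3·68 + 1/6·73 = 65.17
Root (Player 1): max(76, 55.67, 65.17) = 76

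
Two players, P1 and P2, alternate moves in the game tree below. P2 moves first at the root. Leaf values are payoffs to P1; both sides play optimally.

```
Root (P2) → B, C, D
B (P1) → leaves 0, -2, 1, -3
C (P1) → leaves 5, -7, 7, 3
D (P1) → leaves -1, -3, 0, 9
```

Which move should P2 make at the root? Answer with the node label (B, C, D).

B (P1): max(0, -2, 1, -3) = 1
C (P1): max(5, -7, 7, 3) = 7
D (P1): max(-1, -3, 0, 9) = 9
Root (P2): min(1, 7, 9) = 1
P2 picks the child with the lowest value: B (value 1).

B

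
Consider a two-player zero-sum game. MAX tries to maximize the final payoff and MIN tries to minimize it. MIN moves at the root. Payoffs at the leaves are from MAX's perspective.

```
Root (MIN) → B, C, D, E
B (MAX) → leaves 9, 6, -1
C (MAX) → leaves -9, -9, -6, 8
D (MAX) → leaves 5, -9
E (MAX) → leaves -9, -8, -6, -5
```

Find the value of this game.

B (MAX): max(9, 6, -1) = 9
C (MAX): max(-9, -9, -6, 8) = 8
D (MAX): max(5, -9) = 5
E (MAX): max(-9, -8, -6, -5) = -5
Root (MIN): min(9, 8, 5, -5) = -5

-5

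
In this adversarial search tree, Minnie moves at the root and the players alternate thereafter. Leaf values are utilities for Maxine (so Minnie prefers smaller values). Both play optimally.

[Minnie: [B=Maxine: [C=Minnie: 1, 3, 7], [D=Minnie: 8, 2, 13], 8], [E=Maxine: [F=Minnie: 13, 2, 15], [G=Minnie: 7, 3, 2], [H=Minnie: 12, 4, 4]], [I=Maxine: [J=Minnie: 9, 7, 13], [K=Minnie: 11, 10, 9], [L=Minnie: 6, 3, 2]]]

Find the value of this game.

4

C (Minnie): min(1, 3, 7) = 1
D (Minnie): min(8, 2, 13) = 2
B (Maxine): max(1, 2, 8) = 8
F (Minnie): min(13, 2, 15) = 2
G (Minnie): min(7, 3, 2) = 2
H (Minnie): min(12, 4, 4) = 4
E (Maxine): max(2, 2, 4) = 4
J (Minnie): min(9, 7, 13) = 7
K (Minnie): min(11, 10, 9) = 9
L (Minnie): min(6, 3, 2) = 2
I (Maxine): max(7, 9, 2) = 9
Root (Minnie): min(8, 4, 9) = 4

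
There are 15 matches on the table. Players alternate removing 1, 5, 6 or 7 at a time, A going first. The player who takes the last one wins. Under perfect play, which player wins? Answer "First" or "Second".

First

Mark each pile size as W (mover wins) or L (mover loses):
i:   0  1  2  3  4  5  6  7  8  9 10 11 12 13 14 15
     L  W  L  W  L  W  W  W  W  W  W  W  L  W  L  W
Position 15 is W, so the first player wins.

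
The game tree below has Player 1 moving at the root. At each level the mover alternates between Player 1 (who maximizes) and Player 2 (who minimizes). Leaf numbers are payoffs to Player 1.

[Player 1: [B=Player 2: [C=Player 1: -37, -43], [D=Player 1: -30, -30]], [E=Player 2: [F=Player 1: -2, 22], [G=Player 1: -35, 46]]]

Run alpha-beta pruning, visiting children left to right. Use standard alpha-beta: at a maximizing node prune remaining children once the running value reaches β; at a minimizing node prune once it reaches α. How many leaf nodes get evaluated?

7

C [α=-∞,β=+∞]: v=-37
D [α=-∞,β=-37]: v=-30 after child 1 ≥ β → β-cutoff, skip 1
B [α=-∞,β=+∞]: v=-37
F [α=-37,β=+∞]: v=22
G [α=-37,β=22]: v=46
E [α=-37,β=+∞]: v=22
Root [α=-∞,β=+∞]: v=22
Leaves evaluated: 7 of 8.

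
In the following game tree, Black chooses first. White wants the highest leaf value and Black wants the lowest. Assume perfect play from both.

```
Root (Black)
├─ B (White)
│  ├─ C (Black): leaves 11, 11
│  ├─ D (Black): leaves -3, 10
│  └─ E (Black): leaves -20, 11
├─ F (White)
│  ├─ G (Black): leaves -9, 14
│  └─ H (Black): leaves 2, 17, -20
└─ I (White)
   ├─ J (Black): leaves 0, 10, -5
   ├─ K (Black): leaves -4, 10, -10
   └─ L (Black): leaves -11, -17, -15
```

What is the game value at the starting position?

-9

C (Black): min(11, 11) = 11
D (Black): min(-3, 10) = -3
E (Black): min(-20, 11) = -20
B (White): max(11, -3, -20) = 11
G (Black): min(-9, 14) = -9
H (Black): min(2, 17, -20) = -20
F (White): max(-9, -20) = -9
J (Black): min(0, 10, -5) = -5
K (Black): min(-4, 10, -10) = -10
L (Black): min(-11, -17, -15) = -17
I (White): max(-5, -10, -17) = -5
Root (Black): min(11, -9, -5) = -9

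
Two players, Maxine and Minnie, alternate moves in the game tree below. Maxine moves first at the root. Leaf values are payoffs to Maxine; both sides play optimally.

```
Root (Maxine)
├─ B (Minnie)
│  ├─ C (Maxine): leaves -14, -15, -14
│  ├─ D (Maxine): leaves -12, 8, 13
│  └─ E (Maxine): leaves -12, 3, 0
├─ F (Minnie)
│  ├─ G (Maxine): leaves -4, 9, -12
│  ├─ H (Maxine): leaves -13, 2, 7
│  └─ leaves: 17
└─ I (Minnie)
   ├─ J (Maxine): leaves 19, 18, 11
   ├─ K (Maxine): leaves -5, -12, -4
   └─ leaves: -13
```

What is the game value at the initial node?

C (Maxine): max(-14, -15, -14) = -14
D (Maxine): max(-12, 8, 13) = 13
E (Maxine): max(-12, 3, 0) = 3
B (Minnie): min(-14, 13, 3) = -14
G (Maxine): max(-4, 9, -12) = 9
H (Maxine): max(-13, 2, 7) = 7
F (Minnie): min(9, 7, 17) = 7
J (Maxine): max(19, 18, 11) = 19
K (Maxine): max(-5, -12, -4) = -4
I (Minnie): min(19, -4, -13) = -13
Root (Maxine): max(-14, 7, -13) = 7

7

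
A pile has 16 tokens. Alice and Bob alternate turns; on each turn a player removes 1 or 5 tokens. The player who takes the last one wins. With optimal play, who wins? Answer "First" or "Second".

i:   0  1  2  3  4  5  6  7  8  9 10 11 12 13 14 15 16
     L  W  L  W  L  W  L  W  L  W  L  W  L  W  L  W  L
Position 16 is L, so the second player wins.

Second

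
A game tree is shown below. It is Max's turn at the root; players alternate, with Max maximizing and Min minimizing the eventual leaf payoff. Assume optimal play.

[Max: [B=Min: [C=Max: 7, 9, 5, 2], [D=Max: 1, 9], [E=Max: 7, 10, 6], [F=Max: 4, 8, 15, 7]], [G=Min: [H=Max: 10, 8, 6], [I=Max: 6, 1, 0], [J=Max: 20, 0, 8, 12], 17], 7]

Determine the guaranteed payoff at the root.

C (Max): max(7, 9, 5, 2) = 9
D (Max): max(1, 9) = 9
E (Max): max(7, 10, 6) = 10
F (Max): max(4, 8, 15, 7) = 15
B (Min): min(9, 9, 10, 15) = 9
H (Max): max(10, 8, 6) = 10
I (Max): max(6, 1, 0) = 6
J (Max): max(20, 0, 8, 12) = 20
G (Min): min(10, 6, 20, 17) = 6
Root (Max): max(9, 6, 7) = 9

9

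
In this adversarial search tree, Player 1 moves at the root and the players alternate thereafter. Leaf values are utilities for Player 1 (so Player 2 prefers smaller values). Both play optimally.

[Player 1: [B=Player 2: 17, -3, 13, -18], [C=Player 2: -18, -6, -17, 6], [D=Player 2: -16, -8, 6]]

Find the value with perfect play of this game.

B (Player 2): min(17, -3, 13, -18) = -18
C (Player 2): min(-18, -6, -17, 6) = -18
D (Player 2): min(-16, -8, 6) = -16
Root (Player 1): max(-18, -18, -16) = -16

-16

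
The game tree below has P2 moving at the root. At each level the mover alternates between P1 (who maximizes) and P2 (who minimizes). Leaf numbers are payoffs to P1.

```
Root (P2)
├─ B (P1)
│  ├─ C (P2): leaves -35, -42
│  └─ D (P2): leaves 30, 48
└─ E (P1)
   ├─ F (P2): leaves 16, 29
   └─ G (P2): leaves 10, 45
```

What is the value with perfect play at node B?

30

C: min(-35, -42) = -42
D: min(30, 48) = 30
B: max(-42, 30) = 30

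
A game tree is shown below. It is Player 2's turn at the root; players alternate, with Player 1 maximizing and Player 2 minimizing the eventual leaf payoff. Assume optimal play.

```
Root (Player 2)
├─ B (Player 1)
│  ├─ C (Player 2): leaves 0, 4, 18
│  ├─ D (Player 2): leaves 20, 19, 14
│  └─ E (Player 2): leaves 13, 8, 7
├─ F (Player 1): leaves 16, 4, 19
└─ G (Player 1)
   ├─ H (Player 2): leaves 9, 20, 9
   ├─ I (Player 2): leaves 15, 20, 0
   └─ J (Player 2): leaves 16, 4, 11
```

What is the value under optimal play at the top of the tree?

C (Player 2): min(0, 4, 18) = 0
D (Player 2): min(20, 19, 14) = 14
E (Player 2): min(13, 8, 7) = 7
B (Player 1): max(0, 14, 7) = 14
F (Player 1): max(16, 4, 19) = 19
H (Player 2): min(9, 20, 9) = 9
I (Player 2): min(15, 20, 0) = 0
J (Player 2): min(16, 4, 11) = 4
G (Player 1): max(9, 0, 4) = 9
Root (Player 2): min(14, 19, 9) = 9

9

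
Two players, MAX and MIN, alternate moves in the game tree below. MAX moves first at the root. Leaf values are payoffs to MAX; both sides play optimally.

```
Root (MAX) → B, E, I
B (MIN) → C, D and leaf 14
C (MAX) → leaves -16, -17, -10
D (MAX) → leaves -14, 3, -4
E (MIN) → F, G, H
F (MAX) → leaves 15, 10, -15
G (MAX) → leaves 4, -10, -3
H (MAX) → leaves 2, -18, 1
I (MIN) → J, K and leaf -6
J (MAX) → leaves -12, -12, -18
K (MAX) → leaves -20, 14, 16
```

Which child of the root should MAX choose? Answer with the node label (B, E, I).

C (MAX): max(-16, -17, -10) = -10
D (MAX): max(-14, 3, -4) = 3
B (MIN): min(-10, 3, 14) = -10
F (MAX): max(15, 10, -15) = 15
G (MAX): max(4, -10, -3) = 4
H (MAX): max(2, -18, 1) = 2
E (MIN): min(15, 4, 2) = 2
J (MAX): max(-12, -12, -18) = -12
K (MAX): max(-20, 14, 16) = 16
I (MIN): min(-12, 16, -6) = -12
Root (MAX): max(-10, 2, -12) = 2
MAX picks the child with the highest value: E (value 2).

E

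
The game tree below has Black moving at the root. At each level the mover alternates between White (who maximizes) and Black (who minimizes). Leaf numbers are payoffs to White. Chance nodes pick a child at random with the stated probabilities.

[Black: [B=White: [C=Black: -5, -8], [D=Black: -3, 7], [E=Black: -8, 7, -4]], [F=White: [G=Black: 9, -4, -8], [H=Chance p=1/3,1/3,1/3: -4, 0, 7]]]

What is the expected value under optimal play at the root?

C (Black): min(-5, -8) = -8
D (Black): min(-3, 7) = -3
E (Black): min(-8, 7, -4) = -8
B (White): max(-8, -3, -8) = -3
G (Black): min(9, -4, -8) = -8
H (Chance): 1/3·-4 + 1/3·0 + 1/3·7 = 1
F (White): max(-8, 1) = 1
Root (Black): min(-3, 1) = -3

-3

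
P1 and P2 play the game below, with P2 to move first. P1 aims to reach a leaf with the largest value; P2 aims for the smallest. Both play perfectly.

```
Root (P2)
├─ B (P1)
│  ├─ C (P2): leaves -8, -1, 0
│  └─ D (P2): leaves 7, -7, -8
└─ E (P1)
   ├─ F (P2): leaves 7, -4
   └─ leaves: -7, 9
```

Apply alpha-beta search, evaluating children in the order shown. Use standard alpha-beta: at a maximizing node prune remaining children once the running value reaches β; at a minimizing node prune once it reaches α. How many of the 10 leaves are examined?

C [α=-∞,β=+∞]: v=-8
D [α=-8,β=+∞]: v=-8
B [α=-∞,β=+∞]: v=-8
F [α=-∞,β=-8]: v=-4
E [α=-∞,β=-8]: v=-4 after child 1 ≥ β → β-cutoff, skip 2
Root [α=-∞,β=+∞]: v=-8
Leaves evaluated: 8 of 10.

8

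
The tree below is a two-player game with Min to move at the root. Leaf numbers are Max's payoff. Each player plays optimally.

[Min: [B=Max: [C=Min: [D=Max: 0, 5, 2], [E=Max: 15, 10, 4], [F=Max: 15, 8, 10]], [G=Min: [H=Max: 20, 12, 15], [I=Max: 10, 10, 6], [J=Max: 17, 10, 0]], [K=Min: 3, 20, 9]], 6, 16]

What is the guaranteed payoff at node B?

D: max(0, 5, 2) = 5
E: max(15, 10, 4) = 15
F: max(15, 8, 10) = 15
C: min(5, 15, 15) = 5
H: max(20, 12, 15) = 20
I: max(10, 10, 6) = 10
J: max(17, 10, 0) = 17
G: min(20, 10, 17) = 10
K: min(3, 20, 9) = 3
B: max(5, 10, 3) = 10

10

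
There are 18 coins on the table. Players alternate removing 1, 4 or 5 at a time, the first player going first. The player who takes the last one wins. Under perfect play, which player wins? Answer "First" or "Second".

i:   0  1  2  3  4  5  6  7  8  9 10 11 12 13 14 15 16 17 18
     L  W  L  W  W  W  W  W  L  W  L  W  W  W  W  W  L  W  L
Position 18 is L, so the second player wins.

Second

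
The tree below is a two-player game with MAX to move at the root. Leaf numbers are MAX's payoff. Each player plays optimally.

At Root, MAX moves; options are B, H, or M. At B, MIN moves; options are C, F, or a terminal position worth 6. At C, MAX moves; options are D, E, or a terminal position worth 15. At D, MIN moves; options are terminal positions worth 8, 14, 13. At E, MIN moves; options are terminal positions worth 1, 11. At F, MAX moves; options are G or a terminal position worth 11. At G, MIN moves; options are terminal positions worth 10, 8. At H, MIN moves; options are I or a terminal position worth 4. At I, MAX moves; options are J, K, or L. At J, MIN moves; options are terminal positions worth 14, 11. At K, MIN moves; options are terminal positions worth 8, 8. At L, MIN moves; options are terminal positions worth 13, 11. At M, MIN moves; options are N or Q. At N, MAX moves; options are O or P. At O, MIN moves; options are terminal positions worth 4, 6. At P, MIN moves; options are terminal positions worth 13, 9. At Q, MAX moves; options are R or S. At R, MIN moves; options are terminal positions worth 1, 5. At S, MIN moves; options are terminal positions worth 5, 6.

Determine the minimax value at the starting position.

6

D (MIN): min(8, 14, 13) = 8
E (MIN): min(1, 11) = 1
C (MAX): max(8, 1, 15) = 15
G (MIN): min(10, 8) = 8
F (MAX): max(8, 11) = 11
B (MIN): min(15, 11, 6) = 6
J (MIN): min(14, 11) = 11
K (MIN): min(8, 8) = 8
L (MIN): min(13, 11) = 11
I (MAX): max(11, 8, 11) = 11
H (MIN): min(11, 4) = 4
O (MIN): min(4, 6) = 4
P (MIN): min(13, 9) = 9
N (MAX): max(4, 9) = 9
R (MIN): min(1, 5) = 1
S (MIN): min(5, 6) = 5
Q (MAX): max(1, 5) = 5
M (MIN): min(9, 5) = 5
Root (MAX): max(6, 4, 5) = 6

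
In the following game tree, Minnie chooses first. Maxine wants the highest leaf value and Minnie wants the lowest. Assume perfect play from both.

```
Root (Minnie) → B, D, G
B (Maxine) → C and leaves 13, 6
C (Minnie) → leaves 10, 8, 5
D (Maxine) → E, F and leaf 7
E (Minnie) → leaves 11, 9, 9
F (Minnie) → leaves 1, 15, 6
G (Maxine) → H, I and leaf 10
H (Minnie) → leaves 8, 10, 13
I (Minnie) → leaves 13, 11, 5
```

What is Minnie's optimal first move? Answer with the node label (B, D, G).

D

C (Minnie): min(10, 8, 5) = 5
B (Maxine): max(5, 13, 6) = 13
E (Minnie): min(11, 9, 9) = 9
F (Minnie): min(1, 15, 6) = 1
D (Maxine): max(9, 1, 7) = 9
H (Minnie): min(8, 10, 13) = 8
I (Minnie): min(13, 11, 5) = 5
G (Maxine): max(8, 5, 10) = 10
Root (Minnie): min(13, 9, 10) = 9
Minnie picks the child with the lowest value: D (value 9).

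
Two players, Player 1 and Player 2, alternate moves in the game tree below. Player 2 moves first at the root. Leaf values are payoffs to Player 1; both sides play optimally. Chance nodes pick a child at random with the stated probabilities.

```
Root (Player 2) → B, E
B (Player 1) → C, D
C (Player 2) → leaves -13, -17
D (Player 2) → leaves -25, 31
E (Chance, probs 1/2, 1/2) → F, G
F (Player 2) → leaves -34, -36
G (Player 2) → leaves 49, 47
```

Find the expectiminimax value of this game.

C (Player 2): min(-13, -17) = -17
D (Player 2): min(-25, 31) = -25
B (Player 1): max(-17, -25) = -17
F (Player 2): min(-34, -36) = -36
G (Player 2): min(49, 47) = 47
E (Chance): 1/2·-36 + 1/2·47 = 5.5
Root (Player 2): min(-17, 5.5) = -17

-17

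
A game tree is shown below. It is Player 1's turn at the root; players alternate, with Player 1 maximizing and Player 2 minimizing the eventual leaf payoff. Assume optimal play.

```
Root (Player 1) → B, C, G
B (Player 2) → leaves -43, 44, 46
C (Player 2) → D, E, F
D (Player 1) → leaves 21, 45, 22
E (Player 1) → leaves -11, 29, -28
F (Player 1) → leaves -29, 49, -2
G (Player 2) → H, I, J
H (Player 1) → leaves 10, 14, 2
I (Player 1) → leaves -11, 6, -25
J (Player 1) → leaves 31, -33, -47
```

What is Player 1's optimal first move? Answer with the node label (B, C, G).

B (Player 2): min(-43, 44, 46) = -43
D (Player 1): max(21, 45, 22) = 45
E (Player 1): max(-11, 29, -28) = 29
F (Player 1): max(-29, 49, -2) = 49
C (Player 2): min(45, 29, 49) = 29
H (Player 1): max(10, 14, 2) = 14
I (Player 1): max(-11, 6, -25) = 6
J (Player 1): max(31, -33, -47) = 31
G (Player 2): min(14, 6, 31) = 6
Root (Player 1): max(-43, 29, 6) = 29
Player 1 picks the child with the highest value: C (value 29).

C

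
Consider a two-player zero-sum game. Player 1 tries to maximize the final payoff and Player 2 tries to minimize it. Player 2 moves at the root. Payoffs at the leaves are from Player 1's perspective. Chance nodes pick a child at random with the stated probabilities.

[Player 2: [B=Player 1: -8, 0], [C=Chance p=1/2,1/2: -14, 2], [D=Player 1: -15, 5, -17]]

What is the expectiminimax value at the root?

-6

B (Player 1): max(-8, 0) = 0
C (Chance): 1/2·-14 + 1/2·2 = -6
D (Player 1): max(-15, 5, -17) = 5
Root (Player 2): min(0, -6, 5) = -6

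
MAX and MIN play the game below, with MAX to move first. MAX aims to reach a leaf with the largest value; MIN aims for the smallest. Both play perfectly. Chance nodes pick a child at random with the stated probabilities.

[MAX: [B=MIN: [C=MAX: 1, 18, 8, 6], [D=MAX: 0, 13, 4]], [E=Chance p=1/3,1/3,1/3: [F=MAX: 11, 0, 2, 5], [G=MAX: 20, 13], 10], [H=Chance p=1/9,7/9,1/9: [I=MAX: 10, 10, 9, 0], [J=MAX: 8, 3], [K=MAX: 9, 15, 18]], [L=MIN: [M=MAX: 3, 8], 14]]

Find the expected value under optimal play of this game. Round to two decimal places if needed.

C (MAX): max(1, 18, 8, 6) = 18
D (MAX): max(0, 13, 4) = 13
B (MIN): min(18, 13) = 13
F (MAX): max(11, 0, 2, 5) = 11
G (MAX): max(20, 13) = 20
E (Chance): 1/3·11 + 1/3·20 + 1/3·10 = 13.67
I (MAX): max(10, 10, 9, 0) = 10
J (MAX): max(8, 3) = 8
K (MAX): max(9, 15, 18) = 18
H (Chance): 1/9·10 + 7/9·8 + 1/9·18 = 9.33
M (MAX): max(3, 8) = 8
L (MIN): min(8, 14) = 8
Root (MAX): max(13, 13.67, 9.33, 8) = 13.67

13.67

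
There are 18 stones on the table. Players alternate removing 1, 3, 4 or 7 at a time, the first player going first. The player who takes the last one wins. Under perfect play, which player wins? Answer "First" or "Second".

Second

W/L table (W = player to move can force a win):
i:   0  1  2  3  4  5  6  7  8  9 10 11 12 13 14 15 16 17 18
     L  W  L  W  W  W  W  W  L  W  L  W  W  W  W  W  L  W  L
Position 18 is L, so the second player wins.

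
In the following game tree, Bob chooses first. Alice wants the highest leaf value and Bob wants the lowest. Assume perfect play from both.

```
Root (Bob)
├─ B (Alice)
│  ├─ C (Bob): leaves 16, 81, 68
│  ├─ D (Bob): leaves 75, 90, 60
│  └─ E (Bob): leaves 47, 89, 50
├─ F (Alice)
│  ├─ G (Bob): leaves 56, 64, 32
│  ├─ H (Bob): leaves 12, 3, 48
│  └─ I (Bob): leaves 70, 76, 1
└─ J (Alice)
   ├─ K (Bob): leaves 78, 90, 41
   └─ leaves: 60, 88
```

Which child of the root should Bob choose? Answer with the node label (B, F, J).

F

C (Bob): min(16, 81, 68) = 16
D (Bob): min(75, 90, 60) = 60
E (Bob): min(47, 89, 50) = 47
B (Alice): max(16, 60, 47) = 60
G (Bob): min(56, 64, 32) = 32
H (Bob): min(12, 3, 48) = 3
I (Bob): min(70, 76, 1) = 1
F (Alice): max(32, 3, 1) = 32
K (Bob): min(78, 90, 41) = 41
J (Alice): max(41, 60, 88) = 88
Root (Bob): min(60, 32, 88) = 32
Bob picks the child with the lowest value: F (value 32).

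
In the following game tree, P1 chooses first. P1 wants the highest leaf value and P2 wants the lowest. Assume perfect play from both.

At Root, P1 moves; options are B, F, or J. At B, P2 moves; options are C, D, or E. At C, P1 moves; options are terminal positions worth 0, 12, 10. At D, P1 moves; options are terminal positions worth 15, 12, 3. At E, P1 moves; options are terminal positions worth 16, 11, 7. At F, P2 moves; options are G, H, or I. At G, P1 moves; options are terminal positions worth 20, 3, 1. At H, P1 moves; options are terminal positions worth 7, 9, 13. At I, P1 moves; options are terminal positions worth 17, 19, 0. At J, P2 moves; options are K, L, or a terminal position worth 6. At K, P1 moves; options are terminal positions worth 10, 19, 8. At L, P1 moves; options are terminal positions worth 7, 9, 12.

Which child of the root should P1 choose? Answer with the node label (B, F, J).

C (P1): max(0, 12, 10) = 12
D (P1): max(15, 12, 3) = 15
E (P1): max(16, 11, 7) = 16
B (P2): min(12, 15, 16) = 12
G (P1): max(20, 3, 1) = 20
H (P1): max(7, 9, 13) = 13
I (P1): max(17, 19, 0) = 19
F (P2): min(20, 13, 19) = 13
K (P1): max(10, 19, 8) = 19
L (P1): max(7, 9, 12) = 12
J (P2): min(19, 12, 6) = 6
Root (P1): max(12, 13, 6) = 13
P1 picks the child with the highest value: F (value 13).

F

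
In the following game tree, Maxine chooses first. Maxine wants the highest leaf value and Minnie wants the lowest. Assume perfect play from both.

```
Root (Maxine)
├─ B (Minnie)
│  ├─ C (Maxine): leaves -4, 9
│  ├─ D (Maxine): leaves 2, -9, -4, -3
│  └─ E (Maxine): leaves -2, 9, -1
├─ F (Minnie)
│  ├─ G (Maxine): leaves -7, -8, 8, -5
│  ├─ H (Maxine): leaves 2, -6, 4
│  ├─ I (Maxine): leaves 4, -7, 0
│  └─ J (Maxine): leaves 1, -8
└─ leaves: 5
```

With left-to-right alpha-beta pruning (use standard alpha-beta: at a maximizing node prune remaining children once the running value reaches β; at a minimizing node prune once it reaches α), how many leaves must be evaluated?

C [α=-∞,β=+∞]: v=9
D [α=-∞,β=9]: v=2
E [α=-∞,β=2]: v=9 after child 2 ≥ β → β-cutoff, skip 1
B [α=-∞,β=+∞]: v=2
G [α=2,β=+∞]: v=8
H [α=2,β=8]: v=4
I [α=2,β=4]: v=4 after child 1 ≥ β → β-cutoff, skip 2
J [α=2,β=4]: v=1
F [α=2,β=+∞]: v=1
Root [α=-∞,β=+∞]: v=5
Leaves evaluated: 19 of 22.

19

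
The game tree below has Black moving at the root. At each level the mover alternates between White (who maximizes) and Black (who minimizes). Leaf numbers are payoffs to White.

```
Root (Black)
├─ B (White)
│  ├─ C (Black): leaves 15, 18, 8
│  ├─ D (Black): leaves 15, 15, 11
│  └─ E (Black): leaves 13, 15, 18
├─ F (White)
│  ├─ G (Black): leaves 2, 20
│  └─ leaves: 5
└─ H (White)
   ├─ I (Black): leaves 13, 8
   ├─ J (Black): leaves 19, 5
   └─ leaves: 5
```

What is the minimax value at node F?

G: min(2, 20) = 2
F: max(2, 5) = 5

5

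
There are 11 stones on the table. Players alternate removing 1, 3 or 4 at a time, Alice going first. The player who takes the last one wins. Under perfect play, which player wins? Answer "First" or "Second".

W/L table (W = player to move can force a win):
i:   0  1  2  3  4  5  6  7  8  9 10 11
     L  W  L  W  W  W  W  L  W  L  W  W
Position 11 is W, so the first player wins.

First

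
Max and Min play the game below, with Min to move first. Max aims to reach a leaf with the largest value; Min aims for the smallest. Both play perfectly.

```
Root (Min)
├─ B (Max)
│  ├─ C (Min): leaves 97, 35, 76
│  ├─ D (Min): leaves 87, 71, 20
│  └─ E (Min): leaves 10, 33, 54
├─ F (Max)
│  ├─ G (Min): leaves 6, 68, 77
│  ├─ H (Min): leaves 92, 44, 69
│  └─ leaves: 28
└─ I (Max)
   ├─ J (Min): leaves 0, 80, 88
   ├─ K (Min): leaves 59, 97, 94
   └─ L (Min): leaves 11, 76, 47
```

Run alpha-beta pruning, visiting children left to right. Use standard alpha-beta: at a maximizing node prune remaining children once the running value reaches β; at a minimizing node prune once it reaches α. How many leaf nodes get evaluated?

19

C [α=-∞,β=+∞]: v=35
D [α=35,β=+∞]: v=20
E [α=35,β=+∞]: v=10 after child 1 ≤ α → α-cutoff, skip 2
B [α=-∞,β=+∞]: v=35
G [α=-∞,β=35]: v=6
H [α=6,β=35]: v=44
F [α=-∞,β=35]: v=44 after child 2 ≥ β → β-cutoff, skip 1
J [α=-∞,β=35]: v=0
K [α=0,β=35]: v=59
I [α=-∞,β=35]: v=59 after child 2 ≥ β → β-cutoff, skip 1
Root [α=-∞,β=+∞]: v=35
Leaves evaluated: 19 of 25.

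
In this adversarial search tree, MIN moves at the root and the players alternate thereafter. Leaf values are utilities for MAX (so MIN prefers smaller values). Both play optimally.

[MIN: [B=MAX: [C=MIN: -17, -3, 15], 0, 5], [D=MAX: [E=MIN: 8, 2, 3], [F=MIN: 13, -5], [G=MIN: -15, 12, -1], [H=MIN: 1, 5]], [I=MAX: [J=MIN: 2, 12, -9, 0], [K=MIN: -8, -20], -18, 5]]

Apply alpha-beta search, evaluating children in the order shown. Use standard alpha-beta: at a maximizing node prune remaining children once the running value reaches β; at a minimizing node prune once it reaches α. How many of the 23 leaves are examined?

C [α=-∞,β=+∞]: v=-17
B [α=-∞,β=+∞]: v=5
E [α=-∞,β=5]: v=2
F [α=2,β=5]: v=-5
G [α=2,β=5]: v=-15 after child 1 ≤ α → α-cutoff, skip 2
H [α=2,β=5]: v=1 after child 1 ≤ α → α-cutoff, skip 1
D [α=-∞,β=5]: v=2
J [α=-∞,β=2]: v=-9
K [α=-9,β=2]: v=-20
I [α=-∞,β=2]: v=5
Root [α=-∞,β=+∞]: v=2
Leaves evaluated: 20 of 23.

20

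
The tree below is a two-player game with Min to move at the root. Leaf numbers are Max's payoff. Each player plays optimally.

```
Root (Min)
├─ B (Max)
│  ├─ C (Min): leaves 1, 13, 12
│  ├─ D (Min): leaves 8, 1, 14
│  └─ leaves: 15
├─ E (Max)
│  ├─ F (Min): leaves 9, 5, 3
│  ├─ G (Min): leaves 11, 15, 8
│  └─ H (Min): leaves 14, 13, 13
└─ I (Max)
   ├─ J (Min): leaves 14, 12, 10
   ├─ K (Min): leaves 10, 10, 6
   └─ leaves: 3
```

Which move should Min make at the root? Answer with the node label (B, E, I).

C (Min): min(1, 13, 12) = 1
D (Min): min(8, 1, 14) = 1
B (Max): max(1, 1, 15) = 15
F (Min): min(9, 5, 3) = 3
G (Min): min(11, 15, 8) = 8
H (Min): min(14, 13, 13) = 13
E (Max): max(3, 8, 13) = 13
J (Min): min(14, 12, 10) = 10
K (Min): min(10, 10, 6) = 6
I (Max): max(10, 6, 3) = 10
Root (Min): min(15, 13, 10) = 10
Min picks the child with the lowest value: I (value 10).

I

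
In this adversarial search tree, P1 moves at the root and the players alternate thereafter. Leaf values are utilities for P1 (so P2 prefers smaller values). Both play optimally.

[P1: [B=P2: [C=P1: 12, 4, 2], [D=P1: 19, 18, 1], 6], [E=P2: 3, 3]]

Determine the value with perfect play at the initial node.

C (P1): max(12, 4, 2) = 12
D (P1): max(19, 18, 1) = 19
B (P2): min(12, 19, 6) = 6
E (P2): min(3, 3) = 3
Root (P1): max(6, 3) = 6

6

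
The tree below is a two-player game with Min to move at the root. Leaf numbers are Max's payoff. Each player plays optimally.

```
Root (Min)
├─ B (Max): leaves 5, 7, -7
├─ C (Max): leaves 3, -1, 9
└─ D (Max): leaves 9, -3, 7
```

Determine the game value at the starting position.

B (Max): max(5, 7, -7) = 7
C (Max): max(3, -1, 9) = 9
D (Max): max(9, -3, 7) = 9
Root (Min): min(7, 9, 9) = 7

7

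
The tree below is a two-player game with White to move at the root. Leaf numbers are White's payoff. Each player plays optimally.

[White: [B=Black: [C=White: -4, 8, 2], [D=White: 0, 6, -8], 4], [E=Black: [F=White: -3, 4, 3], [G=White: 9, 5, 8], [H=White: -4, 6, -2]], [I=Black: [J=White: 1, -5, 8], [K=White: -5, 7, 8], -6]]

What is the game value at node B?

4

C: max(-4, 8, 2) = 8
D: max(0, 6, -8) = 6
B: min(8, 6, 4) = 4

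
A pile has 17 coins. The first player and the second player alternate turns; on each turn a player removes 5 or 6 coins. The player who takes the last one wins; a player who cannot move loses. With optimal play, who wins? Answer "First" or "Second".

First

i:   0  1  2  3  4  5  6  7  8  9 10 11 12 13 14 15 16 17
     L  L  L  L  L  W  W  W  W  W  W  L  L  L  L  L  W  W
Position 17 is W, so the first player wins.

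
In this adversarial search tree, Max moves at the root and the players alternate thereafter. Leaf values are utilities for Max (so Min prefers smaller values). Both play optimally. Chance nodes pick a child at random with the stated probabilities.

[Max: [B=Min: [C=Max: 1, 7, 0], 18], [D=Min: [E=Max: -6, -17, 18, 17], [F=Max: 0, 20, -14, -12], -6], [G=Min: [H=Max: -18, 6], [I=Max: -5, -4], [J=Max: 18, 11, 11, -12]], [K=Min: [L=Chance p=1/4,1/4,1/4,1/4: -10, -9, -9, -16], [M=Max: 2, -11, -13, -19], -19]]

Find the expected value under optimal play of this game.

7

C (Max): max(1, 7, 0) = 7
B (Min): min(7, 18) = 7
E (Max): max(-6, -17, 18, 17) = 18
F (Max): max(0, 20, -14, -12) = 20
D (Min): min(18, 20, -6) = -6
H (Max): max(-18, 6) = 6
I (Max): max(-5, -4) = -4
J (Max): max(18, 11, 11, -12) = 18
G (Min): min(6, -4, 18) = -4
L (Chance): 1/4·-10 + 1/4·-9 + 1/4·-9 + 1/4·-16 = -11
M (Max): max(2, -11, -13, -19) = 2
K (Min): min(-11, 2, -19) = -19
Root (Max): max(7, -6, -4, -19) = 7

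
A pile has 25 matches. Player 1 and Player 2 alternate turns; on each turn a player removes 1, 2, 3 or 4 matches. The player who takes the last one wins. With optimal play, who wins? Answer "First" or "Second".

Second

Mark each pile size as W (mover wins) or L (mover loses):
i:   0  1  2  3  4  5  6  7  8  9 10 11 12 13 14 15 16 17 18 19 20 21 22 23 24 25
     L  W  W  W  W  L  W  W  W  W  L  W  W  W  W  L  W  W  W  W  L  W  W  W  W  L
Position 25 is L, so the second player wins.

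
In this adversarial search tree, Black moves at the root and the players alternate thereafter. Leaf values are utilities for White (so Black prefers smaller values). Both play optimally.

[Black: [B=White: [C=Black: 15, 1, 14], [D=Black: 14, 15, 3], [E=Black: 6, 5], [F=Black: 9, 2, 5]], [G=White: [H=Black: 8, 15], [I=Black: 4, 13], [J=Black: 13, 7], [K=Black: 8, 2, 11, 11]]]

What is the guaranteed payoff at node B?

C: min(15, 1, 14) = 1
D: min(14, 15, 3) = 3
E: min(6, 5) = 5
F: min(9, 2, 5) = 2
B: max(1, 3, 5, 2) = 5

5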